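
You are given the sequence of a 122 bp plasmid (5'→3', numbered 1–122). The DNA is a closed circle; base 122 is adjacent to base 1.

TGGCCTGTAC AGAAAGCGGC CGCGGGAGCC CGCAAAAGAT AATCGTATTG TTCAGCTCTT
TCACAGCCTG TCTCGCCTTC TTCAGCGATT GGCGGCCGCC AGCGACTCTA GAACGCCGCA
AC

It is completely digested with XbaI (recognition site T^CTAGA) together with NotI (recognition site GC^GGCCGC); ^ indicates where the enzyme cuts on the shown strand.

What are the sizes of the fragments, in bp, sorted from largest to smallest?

The XbaI site (TCTAGA) starts at position 107.
XbaI cuts after the first base of each site, so after position 107.
NotI sites (GCGGCCGC) start at positions 16, 92.
NotI cuts after base 2 of each site, so after positions 17, 93.
Combined cut positions: 17, 93, 107.
Circular molecule, 3 cuts → 3 fragments:
  18–93 → 76 bp
  94–107 → 14 bp
  108–122 then 1–17 → 15 + 17 = 32 bp
Sorted largest to smallest: 76, 32, 14 bp.

76, 32, 14 bp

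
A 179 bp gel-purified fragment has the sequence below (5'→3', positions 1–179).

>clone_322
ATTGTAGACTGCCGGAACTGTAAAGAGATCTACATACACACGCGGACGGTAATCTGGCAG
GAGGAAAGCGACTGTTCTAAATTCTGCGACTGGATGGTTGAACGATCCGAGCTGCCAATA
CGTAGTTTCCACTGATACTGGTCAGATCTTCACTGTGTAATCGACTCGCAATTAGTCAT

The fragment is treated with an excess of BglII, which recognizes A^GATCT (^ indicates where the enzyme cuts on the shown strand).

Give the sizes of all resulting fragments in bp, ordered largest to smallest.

118, 35, 26 bp

BglII sites (AGATCT) start at positions 26, 144.
BglII cuts after the first base of each site, so after positions 26, 144.
Linear molecule, 2 cuts → 3 fragments:
  1–26 → 26 bp
  27–144 → 118 bp
  145–179 → 35 bp
Sorted largest to smallest: 118, 35, 26 bp.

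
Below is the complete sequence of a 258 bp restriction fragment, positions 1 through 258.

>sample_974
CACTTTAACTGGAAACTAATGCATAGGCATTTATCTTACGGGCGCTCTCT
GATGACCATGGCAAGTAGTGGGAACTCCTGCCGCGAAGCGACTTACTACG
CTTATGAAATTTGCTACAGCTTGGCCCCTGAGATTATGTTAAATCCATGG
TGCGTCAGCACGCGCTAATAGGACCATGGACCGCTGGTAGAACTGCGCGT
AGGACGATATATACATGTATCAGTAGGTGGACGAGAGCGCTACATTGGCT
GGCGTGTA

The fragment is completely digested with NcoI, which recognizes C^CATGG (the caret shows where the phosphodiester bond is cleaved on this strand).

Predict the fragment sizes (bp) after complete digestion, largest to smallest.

89, 84, 56, 29 bp

NcoI sites (CCATGG) start at positions 56, 145, 174.
NcoI cuts after the first base of each site, so after positions 56, 145, 174.
Linear molecule, 3 cuts → 4 fragments:
  1–56 → 56 bp
  57–145 → 89 bp
  146–174 → 29 bp
  175–258 → 84 bp
Sorted largest to smallest: 89, 84, 56, 29 bp.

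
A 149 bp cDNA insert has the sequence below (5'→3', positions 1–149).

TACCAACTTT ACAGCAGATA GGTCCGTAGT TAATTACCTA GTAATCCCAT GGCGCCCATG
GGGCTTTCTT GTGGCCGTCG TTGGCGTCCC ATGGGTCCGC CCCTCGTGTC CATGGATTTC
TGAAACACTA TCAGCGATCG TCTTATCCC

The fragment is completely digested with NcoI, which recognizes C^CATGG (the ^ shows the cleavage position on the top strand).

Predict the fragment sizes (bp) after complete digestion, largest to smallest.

NcoI sites (CCATGG) start at positions 47, 56, 89, 110.
NcoI cuts after the first base of each site, so after positions 47, 56, 89, 110.
Linear molecule, 4 cuts → 5 fragments:
  1–47 → 47 bp
  48–56 → 9 bp
  57–89 → 33 bp
  90–110 → 21 bp
  111–149 → 39 bp
Sorted largest to smallest: 47, 39, 33, 21, 9 bp.

47, 39, 33, 21, 9 bp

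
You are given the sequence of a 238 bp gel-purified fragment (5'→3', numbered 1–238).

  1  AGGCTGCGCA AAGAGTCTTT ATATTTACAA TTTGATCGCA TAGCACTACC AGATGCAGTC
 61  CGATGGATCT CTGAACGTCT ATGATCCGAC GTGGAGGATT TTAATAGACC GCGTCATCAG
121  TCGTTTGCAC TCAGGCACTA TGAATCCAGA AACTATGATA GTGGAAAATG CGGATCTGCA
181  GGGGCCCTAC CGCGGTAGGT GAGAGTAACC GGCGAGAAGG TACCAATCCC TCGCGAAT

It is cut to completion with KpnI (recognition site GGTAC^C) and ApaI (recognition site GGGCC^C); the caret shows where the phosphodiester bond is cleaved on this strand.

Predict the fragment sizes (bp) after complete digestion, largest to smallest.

186, 37, 15 bp

The KpnI site (GGTACC) starts at position 219.
KpnI cuts after base 5 of each site (before the last base), so after position 223.
The ApaI site (GGGCCC) starts at position 182.
ApaI cuts after base 5 of each site (before the last base), so after position 186.
Combined cut positions: 186, 223.
Linear molecule, 2 cuts → 3 fragments:
  1–186 → 186 bp
  187–223 → 37 bp
  224–238 → 15 bp
Sorted largest to smallest: 186, 37, 15 bp.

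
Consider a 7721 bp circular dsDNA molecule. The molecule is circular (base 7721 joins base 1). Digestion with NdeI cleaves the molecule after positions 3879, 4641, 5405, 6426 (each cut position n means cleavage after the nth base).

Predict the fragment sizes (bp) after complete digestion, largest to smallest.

5174, 1021, 764, 762 bp

Circular molecule, 4 cuts → 4 fragments:
  4641 − 3879 = 762 bp
  5405 − 4641 = 764 bp
  6426 − 5405 = 1021 bp
  wrap: 7721 − 6426 + 3879 = 5174 bp
Sorted largest to smallest: 5174, 1021, 764, 762 bp.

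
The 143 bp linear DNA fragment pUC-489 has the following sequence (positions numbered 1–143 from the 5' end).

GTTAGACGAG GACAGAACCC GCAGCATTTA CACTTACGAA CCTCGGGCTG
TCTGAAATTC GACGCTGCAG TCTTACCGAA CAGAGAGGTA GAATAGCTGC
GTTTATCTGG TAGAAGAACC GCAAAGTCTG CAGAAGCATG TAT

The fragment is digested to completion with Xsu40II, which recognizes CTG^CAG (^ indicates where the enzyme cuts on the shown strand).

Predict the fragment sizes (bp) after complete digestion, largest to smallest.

67, 63, 13 bp

Xsu40II sites (CTGCAG) start at positions 65, 128.
Xsu40II cuts after base 3 of each site, so after positions 67, 130.
Linear molecule, 2 cuts → 3 fragments:
  1–67 → 67 bp
  68–130 → 63 bp
  131–143 → 13 bp
Sorted largest to smallest: 67, 63, 13 bp.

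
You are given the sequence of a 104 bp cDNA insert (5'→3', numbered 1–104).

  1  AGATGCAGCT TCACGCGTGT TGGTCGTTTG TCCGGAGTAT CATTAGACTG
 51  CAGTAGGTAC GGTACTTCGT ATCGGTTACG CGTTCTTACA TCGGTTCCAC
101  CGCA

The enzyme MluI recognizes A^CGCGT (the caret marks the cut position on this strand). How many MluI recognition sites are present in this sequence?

2

ACGCGT occurs starting at positions 13, 78.
MluI cuts at 2 sites.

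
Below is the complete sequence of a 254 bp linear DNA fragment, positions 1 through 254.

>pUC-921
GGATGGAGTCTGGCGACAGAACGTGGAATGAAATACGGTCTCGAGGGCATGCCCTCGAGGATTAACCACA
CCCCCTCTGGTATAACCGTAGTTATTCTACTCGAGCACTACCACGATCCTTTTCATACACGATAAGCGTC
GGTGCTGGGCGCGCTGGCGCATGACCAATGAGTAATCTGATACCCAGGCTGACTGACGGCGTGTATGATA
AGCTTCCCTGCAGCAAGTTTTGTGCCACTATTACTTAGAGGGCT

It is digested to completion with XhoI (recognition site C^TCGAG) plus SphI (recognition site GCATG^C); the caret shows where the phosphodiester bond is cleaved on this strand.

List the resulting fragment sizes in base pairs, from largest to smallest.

XhoI sites (CTCGAG) start at positions 40, 54, 100.
XhoI cuts after the first base of each site, so after positions 40, 54, 100.
The SphI site (GCATGC) starts at position 47.
SphI cuts after base 5 of each site (before the last base), so after position 51.
Combined cut positions: 40, 51, 54, 100.
Linear molecule, 4 cuts → 5 fragments:
  1–40 → 40 bp
  41–51 → 11 bp
  52–54 → 3 bp
  55–100 → 46 bp
  101–254 → 154 bp
Sorted largest to smallest: 154, 46, 40, 11, 3 bp.

154, 46, 40, 11, 3 bp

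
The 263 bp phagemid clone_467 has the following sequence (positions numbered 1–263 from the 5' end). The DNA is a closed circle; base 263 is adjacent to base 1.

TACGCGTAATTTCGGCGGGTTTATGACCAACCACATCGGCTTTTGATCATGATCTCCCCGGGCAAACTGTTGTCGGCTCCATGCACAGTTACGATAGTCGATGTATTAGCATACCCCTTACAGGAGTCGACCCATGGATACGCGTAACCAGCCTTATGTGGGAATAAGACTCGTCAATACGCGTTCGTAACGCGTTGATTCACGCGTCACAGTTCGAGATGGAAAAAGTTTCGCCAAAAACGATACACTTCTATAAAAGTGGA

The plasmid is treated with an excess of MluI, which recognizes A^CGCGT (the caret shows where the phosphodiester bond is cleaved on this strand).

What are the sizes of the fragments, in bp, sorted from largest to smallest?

MluI sites (ACGCGT) start at positions 2, 140, 179, 190, 202.
MluI cuts after the first base of each site, so after positions 2, 140, 179, 190, 202.
Circular molecule, 5 cuts → 5 fragments:
  3–140 → 138 bp
  141–179 → 39 bp
  180–190 → 11 bp
  191–202 → 12 bp
  203–263 then 1–2 → 61 + 2 = 63 bp
Sorted largest to smallest: 138, 63, 39, 12, 11 bp.

138, 63, 39, 12, 11 bp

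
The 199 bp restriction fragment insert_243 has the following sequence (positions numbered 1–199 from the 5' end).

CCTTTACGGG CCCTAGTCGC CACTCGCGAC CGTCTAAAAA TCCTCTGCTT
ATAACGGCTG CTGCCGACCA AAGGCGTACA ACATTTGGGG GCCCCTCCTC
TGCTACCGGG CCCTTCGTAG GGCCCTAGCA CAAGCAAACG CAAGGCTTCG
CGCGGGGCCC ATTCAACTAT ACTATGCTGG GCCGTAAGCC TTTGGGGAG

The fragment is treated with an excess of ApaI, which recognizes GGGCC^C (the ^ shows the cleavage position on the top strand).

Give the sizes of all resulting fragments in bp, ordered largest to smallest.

81, 40, 35, 19, 12, 12 bp

ApaI sites (GGGCCC) start at positions 8, 89, 108, 120, 155.
ApaI cuts after base 5 of each site (before the last base), so after positions 12, 93, 112, 124, 159.
Linear molecule, 5 cuts → 6 fragments:
  1–12 → 12 bp
  13–93 → 81 bp
  94–112 → 19 bp
  113–124 → 12 bp
  125–159 → 35 bp
  160–199 → 40 bp
Sorted largest to smallest: 81, 40, 35, 19, 12, 12 bp.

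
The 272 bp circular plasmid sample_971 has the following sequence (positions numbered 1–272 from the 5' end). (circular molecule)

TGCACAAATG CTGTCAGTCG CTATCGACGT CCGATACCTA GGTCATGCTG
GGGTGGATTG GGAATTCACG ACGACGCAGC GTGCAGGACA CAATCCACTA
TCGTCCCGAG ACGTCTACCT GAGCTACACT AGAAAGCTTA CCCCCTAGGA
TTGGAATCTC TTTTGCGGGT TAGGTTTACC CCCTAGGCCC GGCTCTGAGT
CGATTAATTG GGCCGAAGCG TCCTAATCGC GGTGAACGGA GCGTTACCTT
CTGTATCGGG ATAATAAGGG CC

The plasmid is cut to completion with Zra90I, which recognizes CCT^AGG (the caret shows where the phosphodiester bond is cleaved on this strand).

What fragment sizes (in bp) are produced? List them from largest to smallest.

Zra90I sites (CCTAGG) start at positions 37, 144, 182.
Zra90I cuts after base 3 of each site, so after positions 39, 146, 184.
Circular molecule, 3 cuts → 3 fragments:
  40–146 → 107 bp
  147–184 → 38 bp
  185–272 then 1–39 → 88 + 39 = 127 bp
Sorted largest to smallest: 127, 107, 38 bp.

127, 107, 38 bp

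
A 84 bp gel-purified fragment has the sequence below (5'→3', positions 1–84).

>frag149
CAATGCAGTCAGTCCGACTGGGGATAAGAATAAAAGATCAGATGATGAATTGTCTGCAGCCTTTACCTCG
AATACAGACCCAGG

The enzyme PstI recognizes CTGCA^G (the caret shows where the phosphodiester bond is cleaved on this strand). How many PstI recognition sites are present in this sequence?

CTGCAG occurs starting at position 54.
PstI cuts at 1 site.

1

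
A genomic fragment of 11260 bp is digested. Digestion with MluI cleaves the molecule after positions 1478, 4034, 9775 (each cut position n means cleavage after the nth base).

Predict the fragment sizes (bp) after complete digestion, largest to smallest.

Linear molecule, 3 cuts → 4 fragments:
  1478 − 0 = 1478 bp
  4034 − 1478 = 2556 bp
  9775 − 4034 = 5741 bp
  11260 − 9775 = 1485 bp
Sorted largest to smallest: 5741, 2556, 1485, 1478 bp.

5741, 2556, 1485, 1478 bp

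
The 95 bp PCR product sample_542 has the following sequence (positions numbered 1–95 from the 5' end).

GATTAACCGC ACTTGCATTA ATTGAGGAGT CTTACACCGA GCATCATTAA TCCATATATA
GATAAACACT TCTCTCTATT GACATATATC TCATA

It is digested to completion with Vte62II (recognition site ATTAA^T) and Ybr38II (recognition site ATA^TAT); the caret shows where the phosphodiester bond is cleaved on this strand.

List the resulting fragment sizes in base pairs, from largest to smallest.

Vte62II sites (ATTAAT) start at positions 17, 46.
Vte62II cuts after base 5 of each site (before the last base), so after positions 21, 50.
Ybr38II sites (ATATAT) start at positions 54, 84.
Ybr38II cuts after base 3 of each site, so after positions 56, 86.
Combined cut positions: 21, 50, 56, 86.
Linear molecule, 4 cuts → 5 fragments:
  1–21 → 21 bp
  22–50 → 29 bp
  51–56 → 6 bp
  57–86 → 30 bp
  87–95 → 9 bp
Sorted largest to smallest: 30, 29, 21, 9, 6 bp.

30, 29, 21, 9, 6 bp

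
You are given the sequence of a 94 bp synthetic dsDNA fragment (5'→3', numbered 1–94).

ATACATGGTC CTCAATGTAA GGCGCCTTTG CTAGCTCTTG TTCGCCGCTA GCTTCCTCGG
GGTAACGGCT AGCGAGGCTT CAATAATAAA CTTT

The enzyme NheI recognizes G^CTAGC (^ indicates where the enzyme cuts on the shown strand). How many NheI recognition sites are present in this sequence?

3

GCTAGC occurs starting at positions 30, 47, 68.
NheI cuts at 3 sites.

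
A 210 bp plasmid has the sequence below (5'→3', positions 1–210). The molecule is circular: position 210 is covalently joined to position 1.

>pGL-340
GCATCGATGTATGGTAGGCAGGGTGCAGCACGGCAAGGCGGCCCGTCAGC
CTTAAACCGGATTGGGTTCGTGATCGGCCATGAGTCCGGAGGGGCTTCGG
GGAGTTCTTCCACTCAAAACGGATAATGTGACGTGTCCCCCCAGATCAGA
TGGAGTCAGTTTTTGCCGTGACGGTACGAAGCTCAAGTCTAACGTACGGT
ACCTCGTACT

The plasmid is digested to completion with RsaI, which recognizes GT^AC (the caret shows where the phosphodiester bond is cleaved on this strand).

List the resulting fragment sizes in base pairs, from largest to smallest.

RsaI sites (GTAC) start at positions 174, 194, 199, 206.
RsaI cuts after base 2 of each site, so after positions 175, 195, 200, 207.
Circular molecule, 4 cuts → 4 fragments:
  176–195 → 20 bp
  196–200 → 5 bp
  201–207 → 7 bp
  208–210 then 1–175 → 3 + 175 = 178 bp
Sorted largest to smallest: 178, 20, 7, 5 bp.

178, 20, 7, 5 bp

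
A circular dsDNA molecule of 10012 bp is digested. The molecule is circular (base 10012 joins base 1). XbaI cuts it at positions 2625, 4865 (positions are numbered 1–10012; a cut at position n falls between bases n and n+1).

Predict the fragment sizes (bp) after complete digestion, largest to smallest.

Circular molecule, 2 cuts → 2 fragments:
  4865 − 2625 = 2240 bp
  wrap: 10012 − 4865 + 2625 = 7772 bp
Sorted largest to smallest: 7772, 2240 bp.

7772, 2240 bp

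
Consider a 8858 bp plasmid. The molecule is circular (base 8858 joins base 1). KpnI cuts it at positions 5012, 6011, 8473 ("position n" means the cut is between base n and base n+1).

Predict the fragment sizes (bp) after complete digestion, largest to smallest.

5397, 2462, 999 bp

Circular molecule, 3 cuts → 3 fragments:
  6011 − 5012 = 999 bp
  8473 − 6011 = 2462 bp
  wrap: 8858 − 8473 + 5012 = 5397 bp
Sorted largest to smallest: 5397, 2462, 999 bp.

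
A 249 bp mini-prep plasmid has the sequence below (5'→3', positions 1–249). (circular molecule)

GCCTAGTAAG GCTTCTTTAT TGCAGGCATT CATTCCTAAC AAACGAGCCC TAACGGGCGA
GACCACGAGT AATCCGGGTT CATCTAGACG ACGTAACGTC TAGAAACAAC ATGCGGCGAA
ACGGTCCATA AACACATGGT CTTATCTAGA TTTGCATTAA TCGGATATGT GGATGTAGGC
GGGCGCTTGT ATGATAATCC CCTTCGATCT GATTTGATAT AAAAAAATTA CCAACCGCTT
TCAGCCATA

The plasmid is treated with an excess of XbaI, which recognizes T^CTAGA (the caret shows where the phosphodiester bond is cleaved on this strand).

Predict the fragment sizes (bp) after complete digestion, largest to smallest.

XbaI sites (TCTAGA) start at positions 83, 99, 145.
XbaI cuts after the first base of each site, so after positions 83, 99, 145.
Circular molecule, 3 cuts → 3 fragments:
  84–99 → 16 bp
  100–145 → 46 bp
  146–249 then 1–83 → 104 + 83 = 187 bp
Sorted largest to smallest: 187, 46, 16 bp.

187, 46, 16 bp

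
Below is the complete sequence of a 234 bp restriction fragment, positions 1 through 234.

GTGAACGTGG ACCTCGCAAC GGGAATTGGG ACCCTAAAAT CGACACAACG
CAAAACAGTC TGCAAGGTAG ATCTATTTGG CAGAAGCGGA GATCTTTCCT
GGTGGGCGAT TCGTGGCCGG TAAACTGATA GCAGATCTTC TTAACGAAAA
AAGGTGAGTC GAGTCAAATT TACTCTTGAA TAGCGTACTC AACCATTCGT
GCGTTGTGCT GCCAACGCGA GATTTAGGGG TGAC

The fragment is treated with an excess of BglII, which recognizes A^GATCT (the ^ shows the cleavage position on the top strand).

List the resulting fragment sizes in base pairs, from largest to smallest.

101, 69, 43, 21 bp

BglII sites (AGATCT) start at positions 69, 90, 133.
BglII cuts after the first base of each site, so after positions 69, 90, 133.
Linear molecule, 3 cuts → 4 fragments:
  1–69 → 69 bp
  70–90 → 21 bp
  91–133 → 43 bp
  134–234 → 101 bp
Sorted largest to smallest: 101, 69, 43, 21 bp.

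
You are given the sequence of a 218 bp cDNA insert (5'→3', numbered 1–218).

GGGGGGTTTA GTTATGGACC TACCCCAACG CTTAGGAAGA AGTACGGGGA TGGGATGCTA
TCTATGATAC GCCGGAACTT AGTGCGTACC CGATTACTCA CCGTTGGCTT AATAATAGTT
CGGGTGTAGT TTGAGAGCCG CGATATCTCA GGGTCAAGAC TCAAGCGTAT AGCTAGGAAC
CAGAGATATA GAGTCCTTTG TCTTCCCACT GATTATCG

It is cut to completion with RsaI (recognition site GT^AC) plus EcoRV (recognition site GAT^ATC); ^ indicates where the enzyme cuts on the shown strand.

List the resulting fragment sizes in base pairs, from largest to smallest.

RsaI sites (GTAC) start at positions 42, 86.
RsaI cuts after base 2 of each site, so after positions 43, 87.
The EcoRV site (GATATC) starts at position 142.
EcoRV cuts after base 3 of each site, so after position 144.
Combined cut positions: 43, 87, 144.
Linear molecule, 3 cuts → 4 fragments:
  1–43 → 43 bp
  44–87 → 44 bp
  88–144 → 57 bp
  145–218 → 74 bp
Sorted largest to smallest: 74, 57, 44, 43 bp.

74, 57, 44, 43 bp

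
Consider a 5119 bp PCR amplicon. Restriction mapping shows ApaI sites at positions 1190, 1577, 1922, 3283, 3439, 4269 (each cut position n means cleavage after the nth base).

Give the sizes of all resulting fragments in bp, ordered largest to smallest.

1361, 1190, 850, 830, 387, 345, 156 bp

Linear molecule, 6 cuts → 7 fragments:
  1190 − 0 = 1190 bp
  1577 − 1190 = 387 bp
  1922 − 1577 = 345 bp
  3283 − 1922 = 1361 bp
  3439 − 3283 = 156 bp
  4269 − 3439 = 830 bp
  5119 − 4269 = 850 bp
Sorted largest to smallest: 1361, 1190, 850, 830, 387, 345, 156 bp.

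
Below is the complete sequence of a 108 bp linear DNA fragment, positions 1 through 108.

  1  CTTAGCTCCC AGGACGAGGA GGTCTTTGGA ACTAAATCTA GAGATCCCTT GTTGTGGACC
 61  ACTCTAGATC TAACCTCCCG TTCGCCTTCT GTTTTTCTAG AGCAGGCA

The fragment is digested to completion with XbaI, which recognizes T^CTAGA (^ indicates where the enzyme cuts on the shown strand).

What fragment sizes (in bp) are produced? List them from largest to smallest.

37, 33, 26, 12 bp

XbaI sites (TCTAGA) start at positions 37, 63, 96.
XbaI cuts after the first base of each site, so after positions 37, 63, 96.
Linear molecule, 3 cuts → 4 fragments:
  1–37 → 37 bp
  38–63 → 26 bp
  64–96 → 33 bp
  97–108 → 12 bp
Sorted largest to smallest: 37, 33, 26, 12 bp.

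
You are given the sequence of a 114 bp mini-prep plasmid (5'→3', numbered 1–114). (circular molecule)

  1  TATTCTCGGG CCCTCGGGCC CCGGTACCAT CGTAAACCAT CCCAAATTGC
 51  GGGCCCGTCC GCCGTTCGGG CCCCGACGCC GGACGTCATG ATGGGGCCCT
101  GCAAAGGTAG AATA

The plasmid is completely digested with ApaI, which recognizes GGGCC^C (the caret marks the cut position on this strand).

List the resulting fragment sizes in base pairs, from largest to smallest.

35, 28, 26, 17, 8 bp

ApaI sites (GGGCCC) start at positions 8, 16, 51, 68, 94.
ApaI cuts after base 5 of each site (before the last base), so after positions 12, 20, 55, 72, 98.
Circular molecule, 5 cuts → 5 fragments:
  13–20 → 8 bp
  21–55 → 35 bp
  56–72 → 17 bp
  73–98 → 26 bp
  99–114 then 1–12 → 16 + 12 = 28 bp
Sorted largest to smallest: 35, 28, 26, 17, 8 bp.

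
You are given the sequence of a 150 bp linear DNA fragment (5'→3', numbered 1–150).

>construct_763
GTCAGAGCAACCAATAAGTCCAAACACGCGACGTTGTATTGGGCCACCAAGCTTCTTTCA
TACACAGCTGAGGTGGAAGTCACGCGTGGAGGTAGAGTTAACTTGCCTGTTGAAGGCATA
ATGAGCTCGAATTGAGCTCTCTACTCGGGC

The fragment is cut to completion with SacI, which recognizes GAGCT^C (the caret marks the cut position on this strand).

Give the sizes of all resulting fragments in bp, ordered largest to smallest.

127, 12, 11 bp

SacI sites (GAGCTC) start at positions 123, 134.
SacI cuts after base 5 of each site (before the last base), so after positions 127, 138.
Linear molecule, 2 cuts → 3 fragments:
  1–127 → 127 bp
  128–138 → 11 bp
  139–150 → 12 bp
Sorted largest to smallest: 127, 12, 11 bp.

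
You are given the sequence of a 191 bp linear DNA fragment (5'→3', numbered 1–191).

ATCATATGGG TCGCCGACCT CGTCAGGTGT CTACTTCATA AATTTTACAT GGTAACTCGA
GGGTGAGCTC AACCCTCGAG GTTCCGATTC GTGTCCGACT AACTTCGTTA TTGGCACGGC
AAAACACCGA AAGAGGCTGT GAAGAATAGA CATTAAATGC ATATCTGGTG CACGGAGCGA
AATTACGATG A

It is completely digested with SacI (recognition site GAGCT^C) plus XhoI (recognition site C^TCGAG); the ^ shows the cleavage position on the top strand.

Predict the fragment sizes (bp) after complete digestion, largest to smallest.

116, 56, 13, 6 bp

The SacI site (GAGCTC) starts at position 65.
SacI cuts after base 5 of each site (before the last base), so after position 69.
XhoI sites (CTCGAG) start at positions 56, 75.
XhoI cuts after the first base of each site, so after positions 56, 75.
Combined cut positions: 56, 69, 75.
Linear molecule, 3 cuts → 4 fragments:
  1–56 → 56 bp
  57–69 → 13 bp
  70–75 → 6 bp
  76–191 → 116 bp
Sorted largest to smallest: 116, 56, 13, 6 bp.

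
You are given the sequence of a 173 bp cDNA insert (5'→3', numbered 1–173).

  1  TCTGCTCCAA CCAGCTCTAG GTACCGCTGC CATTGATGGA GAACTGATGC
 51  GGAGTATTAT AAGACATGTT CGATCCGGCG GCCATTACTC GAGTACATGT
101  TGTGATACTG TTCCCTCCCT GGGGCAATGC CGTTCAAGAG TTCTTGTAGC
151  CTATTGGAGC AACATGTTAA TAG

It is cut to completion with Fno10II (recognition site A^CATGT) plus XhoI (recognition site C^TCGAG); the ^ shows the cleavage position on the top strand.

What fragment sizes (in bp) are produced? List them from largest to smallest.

Fno10II sites (ACATGT) start at positions 64, 95, 162.
Fno10II cuts after the first base of each site, so after positions 64, 95, 162.
The XhoI site (CTCGAG) starts at position 88.
XhoI cuts after the first base of each site, so after position 88.
Combined cut positions: 64, 88, 95, 162.
Linear molecule, 4 cuts → 5 fragments:
  1–64 → 64 bp
  65–88 → 24 bp
  89–95 → 7 bp
  96–162 → 67 bp
  163–173 → 11 bp
Sorted largest to smallest: 67, 64, 24, 11, 7 bp.

67, 64, 24, 11, 7 bp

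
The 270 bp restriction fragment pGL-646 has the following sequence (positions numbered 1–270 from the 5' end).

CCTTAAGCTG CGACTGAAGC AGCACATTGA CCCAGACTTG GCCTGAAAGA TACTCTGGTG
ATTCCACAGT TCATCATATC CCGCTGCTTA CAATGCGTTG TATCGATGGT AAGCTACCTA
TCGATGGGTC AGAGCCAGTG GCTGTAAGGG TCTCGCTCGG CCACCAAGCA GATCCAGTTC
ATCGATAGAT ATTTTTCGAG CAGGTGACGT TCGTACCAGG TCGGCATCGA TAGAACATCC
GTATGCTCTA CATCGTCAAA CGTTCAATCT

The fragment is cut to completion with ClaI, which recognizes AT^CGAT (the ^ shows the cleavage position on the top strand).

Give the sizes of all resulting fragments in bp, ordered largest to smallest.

103, 61, 45, 43, 18 bp

ClaI sites (ATCGAT) start at positions 102, 120, 181, 226.
ClaI cuts after base 2 of each site, so after positions 103, 121, 182, 227.
Linear molecule, 4 cuts → 5 fragments:
  1–103 → 103 bp
  104–121 → 18 bp
  122–182 → 61 bp
  183–227 → 45 bp
  228–270 → 43 bp
Sorted largest to smallest: 103, 61, 45, 43, 18 bp.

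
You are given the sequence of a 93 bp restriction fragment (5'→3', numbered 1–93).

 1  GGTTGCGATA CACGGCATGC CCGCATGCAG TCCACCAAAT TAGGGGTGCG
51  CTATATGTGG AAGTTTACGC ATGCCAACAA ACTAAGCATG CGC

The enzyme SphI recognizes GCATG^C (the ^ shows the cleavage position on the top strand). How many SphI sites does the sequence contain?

GCATGC occurs starting at positions 15, 23, 69, 86.
SphI cuts at 4 sites.

4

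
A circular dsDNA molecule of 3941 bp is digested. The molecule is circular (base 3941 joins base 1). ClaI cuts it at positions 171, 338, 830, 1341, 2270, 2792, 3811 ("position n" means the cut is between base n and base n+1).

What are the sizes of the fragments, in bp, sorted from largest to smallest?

1019, 929, 522, 511, 492, 301, 167 bp

Circular molecule, 7 cuts → 7 fragments:
  338 − 171 = 167 bp
  830 − 338 = 492 bp
  1341 − 830 = 511 bp
  2270 − 1341 = 929 bp
  2792 − 2270 = 522 bp
  3811 − 2792 = 1019 bp
  wrap: 3941 − 3811 + 171 = 301 bp
Sorted largest to smallest: 1019, 929, 522, 511, 492, 301, 167 bp.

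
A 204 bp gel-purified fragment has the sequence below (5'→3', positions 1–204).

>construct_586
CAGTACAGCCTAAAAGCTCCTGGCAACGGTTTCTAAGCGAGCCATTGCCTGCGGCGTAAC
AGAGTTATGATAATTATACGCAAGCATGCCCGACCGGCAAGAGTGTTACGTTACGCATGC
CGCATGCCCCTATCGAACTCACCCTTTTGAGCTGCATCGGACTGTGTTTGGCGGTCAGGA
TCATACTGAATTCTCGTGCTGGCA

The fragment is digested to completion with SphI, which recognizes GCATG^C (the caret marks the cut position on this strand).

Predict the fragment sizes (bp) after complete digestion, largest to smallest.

SphI sites (GCATGC) start at positions 84, 115, 122.
SphI cuts after base 5 of each site (before the last base), so after positions 88, 119, 126.
Linear molecule, 3 cuts → 4 fragments:
  1–88 → 88 bp
  89–119 → 31 bp
  120–126 → 7 bp
  127–204 → 78 bp
Sorted largest to smallest: 88, 78, 31, 7 bp.

88, 78, 31, 7 bp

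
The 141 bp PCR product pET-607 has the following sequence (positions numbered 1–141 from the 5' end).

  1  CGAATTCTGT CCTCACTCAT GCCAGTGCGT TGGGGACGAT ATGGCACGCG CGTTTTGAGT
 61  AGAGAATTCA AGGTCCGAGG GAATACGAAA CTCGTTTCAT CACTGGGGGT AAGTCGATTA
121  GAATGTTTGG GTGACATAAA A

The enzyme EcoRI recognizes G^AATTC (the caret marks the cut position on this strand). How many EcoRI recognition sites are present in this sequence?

GAATTC occurs starting at positions 2, 64.
EcoRI cuts at 2 sites.

2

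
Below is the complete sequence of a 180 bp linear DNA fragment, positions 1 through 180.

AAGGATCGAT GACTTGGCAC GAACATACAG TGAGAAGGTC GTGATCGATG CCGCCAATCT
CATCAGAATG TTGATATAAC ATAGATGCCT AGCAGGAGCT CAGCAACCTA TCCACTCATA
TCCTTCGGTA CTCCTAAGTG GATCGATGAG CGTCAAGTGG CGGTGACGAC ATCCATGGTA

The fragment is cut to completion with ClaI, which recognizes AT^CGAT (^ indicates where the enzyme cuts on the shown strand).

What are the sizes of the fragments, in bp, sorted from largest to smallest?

98, 39, 37, 6 bp

ClaI sites (ATCGAT) start at positions 5, 44, 142.
ClaI cuts after base 2 of each site, so after positions 6, 45, 143.
Linear molecule, 3 cuts → 4 fragments:
  1–6 → 6 bp
  7–45 → 39 bp
  46–143 → 98 bp
  144–180 → 37 bp
Sorted largest to smallest: 98, 39, 37, 6 bp.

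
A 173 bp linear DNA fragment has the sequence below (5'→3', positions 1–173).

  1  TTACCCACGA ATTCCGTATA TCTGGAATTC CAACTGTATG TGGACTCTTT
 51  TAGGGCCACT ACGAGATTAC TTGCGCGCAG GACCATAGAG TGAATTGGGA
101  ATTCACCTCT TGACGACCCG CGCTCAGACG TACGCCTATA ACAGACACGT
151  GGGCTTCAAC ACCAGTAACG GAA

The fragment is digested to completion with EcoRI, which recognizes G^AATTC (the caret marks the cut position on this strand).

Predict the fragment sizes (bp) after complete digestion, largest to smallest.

74, 74, 16, 9 bp

EcoRI sites (GAATTC) start at positions 9, 25, 99.
EcoRI cuts after the first base of each site, so after positions 9, 25, 99.
Linear molecule, 3 cuts → 4 fragments:
  1–9 → 9 bp
  10–25 → 16 bp
  26–99 → 74 bp
  100–173 → 74 bp
Sorted largest to smallest: 74, 74, 16, 9 bp.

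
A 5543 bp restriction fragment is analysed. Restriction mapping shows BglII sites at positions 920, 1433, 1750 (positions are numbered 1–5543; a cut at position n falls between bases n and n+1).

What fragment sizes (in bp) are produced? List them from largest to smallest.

Linear molecule, 3 cuts → 4 fragments:
  920 − 0 = 920 bp
  1433 − 920 = 513 bp
  1750 − 1433 = 317 bp
  5543 − 1750 = 3793 bp
Sorted largest to smallest: 3793, 920, 513, 317 bp.

3793, 920, 513, 317 bp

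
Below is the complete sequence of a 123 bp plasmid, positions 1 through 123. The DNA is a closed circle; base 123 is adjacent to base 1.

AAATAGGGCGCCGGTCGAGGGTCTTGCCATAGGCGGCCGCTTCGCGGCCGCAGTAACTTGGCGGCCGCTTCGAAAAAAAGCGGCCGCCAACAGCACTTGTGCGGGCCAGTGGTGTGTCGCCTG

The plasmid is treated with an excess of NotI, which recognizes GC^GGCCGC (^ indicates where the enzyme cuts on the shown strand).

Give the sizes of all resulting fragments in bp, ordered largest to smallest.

76, 19, 17, 11 bp

NotI sites (GCGGCCGC) start at positions 33, 44, 61, 80.
NotI cuts after base 2 of each site, so after positions 34, 45, 62, 81.
Circular molecule, 4 cuts → 4 fragments:
  35–45 → 11 bp
  46–62 → 17 bp
  63–81 → 19 bp
  82–123 then 1–34 → 42 + 34 = 76 bp
Sorted largest to smallest: 76, 19, 17, 11 bp.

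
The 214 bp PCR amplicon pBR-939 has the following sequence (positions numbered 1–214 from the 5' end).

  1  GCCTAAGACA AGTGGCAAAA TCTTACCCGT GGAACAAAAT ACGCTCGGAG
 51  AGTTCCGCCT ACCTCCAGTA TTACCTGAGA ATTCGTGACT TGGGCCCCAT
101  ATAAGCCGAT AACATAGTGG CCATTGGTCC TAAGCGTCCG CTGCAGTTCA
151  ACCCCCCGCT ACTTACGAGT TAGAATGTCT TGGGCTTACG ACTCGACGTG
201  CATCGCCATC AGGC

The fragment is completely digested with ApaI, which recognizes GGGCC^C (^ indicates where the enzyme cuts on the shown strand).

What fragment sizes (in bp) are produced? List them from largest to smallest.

The ApaI site (GGGCCC) starts at position 92.
ApaI cuts after base 5 of each site (before the last base), so after position 96.
Linear molecule, 1 cut → 2 fragments:
  1–96 → 96 bp
  97–214 → 118 bp
Sorted largest to smallest: 118, 96 bp.

118, 96 bp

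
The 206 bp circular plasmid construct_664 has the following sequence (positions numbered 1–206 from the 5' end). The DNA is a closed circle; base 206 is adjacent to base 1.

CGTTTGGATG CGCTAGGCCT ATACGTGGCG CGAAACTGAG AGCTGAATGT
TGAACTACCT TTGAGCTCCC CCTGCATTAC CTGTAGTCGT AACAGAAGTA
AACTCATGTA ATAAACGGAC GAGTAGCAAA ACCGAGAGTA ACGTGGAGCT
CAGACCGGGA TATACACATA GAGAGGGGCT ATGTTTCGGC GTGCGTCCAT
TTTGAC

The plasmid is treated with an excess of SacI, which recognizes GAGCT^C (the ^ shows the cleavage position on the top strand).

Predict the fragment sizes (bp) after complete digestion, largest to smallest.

123, 83 bp

SacI sites (GAGCTC) start at positions 63, 146.
SacI cuts after base 5 of each site (before the last base), so after positions 67, 150.
Circular molecule, 2 cuts → 2 fragments:
  68–150 → 83 bp
  151–206 then 1–67 → 56 + 67 = 123 bp
Sorted largest to smallest: 123, 83 bp.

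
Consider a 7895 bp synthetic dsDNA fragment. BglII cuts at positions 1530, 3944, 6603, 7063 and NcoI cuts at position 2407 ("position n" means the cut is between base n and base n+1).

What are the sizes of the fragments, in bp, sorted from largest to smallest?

2659, 1537, 1530, 877, 832, 460 bp

Combined cut positions (sorted): 1530, 2407, 3944, 6603, 7063.
Linear molecule, 5 cuts → 6 fragments:
  1530 − 0 = 1530 bp
  2407 − 1530 = 877 bp
  3944 − 2407 = 1537 bp
  6603 − 3944 = 2659 bp
  7063 − 6603 = 460 bp
  7895 − 7063 = 832 bp
Sorted largest to smallest: 2659, 1537, 1530, 877, 832, 460 bp.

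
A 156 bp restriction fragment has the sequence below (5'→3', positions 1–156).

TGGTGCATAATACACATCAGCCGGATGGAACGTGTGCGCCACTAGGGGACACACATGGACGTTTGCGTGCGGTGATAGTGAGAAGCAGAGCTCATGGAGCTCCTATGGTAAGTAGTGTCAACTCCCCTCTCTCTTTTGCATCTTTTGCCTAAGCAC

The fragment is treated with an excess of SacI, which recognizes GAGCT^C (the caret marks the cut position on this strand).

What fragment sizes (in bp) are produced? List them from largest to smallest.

92, 55, 9 bp

SacI sites (GAGCTC) start at positions 88, 97.
SacI cuts after base 5 of each site (before the last base), so after positions 92, 101.
Linear molecule, 2 cuts → 3 fragments:
  1–92 → 92 bp
  93–101 → 9 bp
  102–156 → 55 bp
Sorted largest to smallest: 92, 55, 9 bp.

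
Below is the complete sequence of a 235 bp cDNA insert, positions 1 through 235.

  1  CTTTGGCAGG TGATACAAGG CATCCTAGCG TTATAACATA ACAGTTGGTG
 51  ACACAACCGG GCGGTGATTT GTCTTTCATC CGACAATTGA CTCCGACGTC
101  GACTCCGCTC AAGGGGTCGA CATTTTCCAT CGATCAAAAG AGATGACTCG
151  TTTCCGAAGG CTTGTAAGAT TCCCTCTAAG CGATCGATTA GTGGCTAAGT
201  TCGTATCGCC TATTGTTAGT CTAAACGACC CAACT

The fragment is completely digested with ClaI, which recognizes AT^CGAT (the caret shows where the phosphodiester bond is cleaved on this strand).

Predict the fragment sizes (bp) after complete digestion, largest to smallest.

130, 54, 51 bp

ClaI sites (ATCGAT) start at positions 129, 183.
ClaI cuts after base 2 of each site, so after positions 130, 184.
Linear molecule, 2 cuts → 3 fragments:
  1–130 → 130 bp
  131–184 → 54 bp
  185–235 → 51 bp
Sorted largest to smallest: 130, 54, 51 bp.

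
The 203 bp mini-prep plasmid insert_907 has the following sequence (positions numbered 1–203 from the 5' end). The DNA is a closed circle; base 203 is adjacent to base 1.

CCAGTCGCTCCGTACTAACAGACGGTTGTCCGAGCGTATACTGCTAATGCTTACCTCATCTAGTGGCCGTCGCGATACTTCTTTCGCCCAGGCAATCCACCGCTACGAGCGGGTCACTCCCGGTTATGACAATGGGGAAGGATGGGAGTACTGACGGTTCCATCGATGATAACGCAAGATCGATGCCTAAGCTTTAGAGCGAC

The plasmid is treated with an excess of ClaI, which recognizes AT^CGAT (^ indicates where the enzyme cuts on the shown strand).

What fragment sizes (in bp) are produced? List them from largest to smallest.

ClaI sites (ATCGAT) start at positions 162, 179.
ClaI cuts after base 2 of each site, so after positions 163, 180.
Circular molecule, 2 cuts → 2 fragments:
  164–180 → 17 bp
  181–203 then 1–163 → 23 + 163 = 186 bp
Sorted largest to smallest: 186, 17 bp.

186, 17 bp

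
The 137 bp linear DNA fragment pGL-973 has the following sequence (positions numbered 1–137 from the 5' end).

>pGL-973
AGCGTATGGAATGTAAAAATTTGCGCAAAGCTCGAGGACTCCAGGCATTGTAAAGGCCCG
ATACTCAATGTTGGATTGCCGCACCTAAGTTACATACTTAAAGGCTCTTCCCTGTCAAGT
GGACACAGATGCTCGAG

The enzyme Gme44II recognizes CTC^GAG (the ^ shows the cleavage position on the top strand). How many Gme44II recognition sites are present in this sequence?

2

CTCGAG occurs starting at positions 31, 132.
Gme44II cuts at 2 sites.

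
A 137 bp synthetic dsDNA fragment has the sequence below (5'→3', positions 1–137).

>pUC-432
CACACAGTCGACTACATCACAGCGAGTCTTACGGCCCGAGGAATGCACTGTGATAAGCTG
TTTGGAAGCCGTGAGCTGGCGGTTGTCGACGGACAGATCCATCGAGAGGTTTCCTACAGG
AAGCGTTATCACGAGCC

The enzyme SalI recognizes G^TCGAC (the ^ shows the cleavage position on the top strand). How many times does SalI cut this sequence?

2

GTCGAC occurs starting at positions 7, 85.
SalI cuts at 2 sites.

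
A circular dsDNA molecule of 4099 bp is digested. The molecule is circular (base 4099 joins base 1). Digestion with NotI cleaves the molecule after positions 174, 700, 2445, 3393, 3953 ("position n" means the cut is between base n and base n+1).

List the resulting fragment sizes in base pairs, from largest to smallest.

Circular molecule, 5 cuts → 5 fragments:
  700 − 174 = 526 bp
  2445 − 700 = 1745 bp
  3393 − 2445 = 948 bp
  3953 − 3393 = 560 bp
  wrap: 4099 − 3953 + 174 = 320 bp
Sorted largest to smallest: 1745, 948, 560, 526, 320 bp.

1745, 948, 560, 526, 320 bp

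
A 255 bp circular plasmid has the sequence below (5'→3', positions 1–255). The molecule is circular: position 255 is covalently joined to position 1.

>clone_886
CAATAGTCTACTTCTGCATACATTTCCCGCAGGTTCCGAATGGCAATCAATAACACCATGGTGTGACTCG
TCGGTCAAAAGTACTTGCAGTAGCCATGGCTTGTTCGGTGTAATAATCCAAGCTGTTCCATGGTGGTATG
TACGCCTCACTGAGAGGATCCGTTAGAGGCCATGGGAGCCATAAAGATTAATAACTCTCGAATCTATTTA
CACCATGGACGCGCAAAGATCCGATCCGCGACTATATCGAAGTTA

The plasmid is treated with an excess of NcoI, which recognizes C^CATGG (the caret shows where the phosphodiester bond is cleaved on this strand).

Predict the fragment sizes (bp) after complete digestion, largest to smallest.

NcoI sites (CCATGG) start at positions 56, 94, 128, 170, 213.
NcoI cuts after the first base of each site, so after positions 56, 94, 128, 170, 213.
Circular molecule, 5 cuts → 5 fragments:
  57–94 → 38 bp
  95–128 → 34 bp
  129–170 → 42 bp
  171–213 → 43 bp
  214–255 then 1–56 → 42 + 56 = 98 bp
Sorted largest to smallest: 98, 43, 42, 38, 34 bp.

98, 43, 42, 38, 34 bp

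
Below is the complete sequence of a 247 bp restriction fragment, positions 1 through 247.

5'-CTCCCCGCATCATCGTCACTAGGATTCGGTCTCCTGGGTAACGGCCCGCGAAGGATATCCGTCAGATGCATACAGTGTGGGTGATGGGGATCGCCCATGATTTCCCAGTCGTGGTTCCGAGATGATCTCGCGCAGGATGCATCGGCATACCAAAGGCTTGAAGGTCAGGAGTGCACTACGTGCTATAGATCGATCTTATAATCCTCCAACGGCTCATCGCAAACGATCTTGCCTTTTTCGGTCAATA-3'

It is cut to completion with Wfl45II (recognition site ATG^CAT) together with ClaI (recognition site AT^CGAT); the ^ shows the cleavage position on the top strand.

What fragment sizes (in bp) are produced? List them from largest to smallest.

71, 68, 57, 51 bp

Wfl45II sites (ATGCAT) start at positions 66, 137.
Wfl45II cuts after base 3 of each site, so after positions 68, 139.
The ClaI site (ATCGAT) starts at position 189.
ClaI cuts after base 2 of each site, so after position 190.
Combined cut positions: 68, 139, 190.
Linear molecule, 3 cuts → 4 fragments:
  1–68 → 68 bp
  69–139 → 71 bp
  140–190 → 51 bp
  191–247 → 57 bp
Sorted largest to smallest: 71, 68, 57, 51 bp.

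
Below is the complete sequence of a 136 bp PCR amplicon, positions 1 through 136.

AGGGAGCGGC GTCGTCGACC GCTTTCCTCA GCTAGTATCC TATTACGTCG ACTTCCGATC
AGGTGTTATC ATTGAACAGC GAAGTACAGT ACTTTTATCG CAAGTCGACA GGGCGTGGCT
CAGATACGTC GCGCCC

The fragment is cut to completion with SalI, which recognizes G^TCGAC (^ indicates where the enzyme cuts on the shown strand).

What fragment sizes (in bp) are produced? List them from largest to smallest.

57, 33, 32, 14 bp

SalI sites (GTCGAC) start at positions 14, 47, 104.
SalI cuts after the first base of each site, so after positions 14, 47, 104.
Linear molecule, 3 cuts → 4 fragments:
  1–14 → 14 bp
  15–47 → 33 bp
  48–104 → 57 bp
  105–136 → 32 bp
Sorted largest to smallest: 57, 33, 32, 14 bp.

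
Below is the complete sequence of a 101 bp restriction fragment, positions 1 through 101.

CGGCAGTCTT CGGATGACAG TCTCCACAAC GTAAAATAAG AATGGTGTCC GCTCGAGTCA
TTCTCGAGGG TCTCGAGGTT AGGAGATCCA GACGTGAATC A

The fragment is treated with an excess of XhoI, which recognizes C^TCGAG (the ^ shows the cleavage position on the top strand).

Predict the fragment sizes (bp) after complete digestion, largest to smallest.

XhoI sites (CTCGAG) start at positions 52, 63, 72.
XhoI cuts after the first base of each site, so after positions 52, 63, 72.
Linear molecule, 3 cuts → 4 fragments:
  1–52 → 52 bp
  53–63 → 11 bp
  64–72 → 9 bp
  73–101 → 29 bp
Sorted largest to smallest: 52, 29, 11, 9 bp.

52, 29, 11, 9 bp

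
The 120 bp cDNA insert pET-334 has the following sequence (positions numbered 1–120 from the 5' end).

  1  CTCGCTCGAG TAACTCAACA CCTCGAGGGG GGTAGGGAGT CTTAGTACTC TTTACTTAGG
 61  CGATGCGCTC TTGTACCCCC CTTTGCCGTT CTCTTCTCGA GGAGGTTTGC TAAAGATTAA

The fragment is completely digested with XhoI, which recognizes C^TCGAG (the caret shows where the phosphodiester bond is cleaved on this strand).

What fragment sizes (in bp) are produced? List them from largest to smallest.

XhoI sites (CTCGAG) start at positions 5, 22, 96.
XhoI cuts after the first base of each site, so after positions 5, 22, 96.
Linear molecule, 3 cuts → 4 fragments:
  1–5 → 5 bp
  6–22 → 17 bp
  23–96 → 74 bp
  97–120 → 24 bp
Sorted largest to smallest: 74, 24, 17, 5 bp.

74, 24, 17, 5 bp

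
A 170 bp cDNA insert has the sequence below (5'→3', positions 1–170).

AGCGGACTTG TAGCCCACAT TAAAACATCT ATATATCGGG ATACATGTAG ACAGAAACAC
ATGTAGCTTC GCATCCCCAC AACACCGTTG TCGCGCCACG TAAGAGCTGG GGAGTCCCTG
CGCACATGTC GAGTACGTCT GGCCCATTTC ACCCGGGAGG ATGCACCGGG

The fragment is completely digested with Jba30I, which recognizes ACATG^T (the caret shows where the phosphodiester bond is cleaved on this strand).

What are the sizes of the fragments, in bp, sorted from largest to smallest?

65, 47, 42, 16 bp

Jba30I sites (ACATGT) start at positions 43, 59, 124.
Jba30I cuts after base 5 of each site (before the last base), so after positions 47, 63, 128.
Linear molecule, 3 cuts → 4 fragments:
  1–47 → 47 bp
  48–63 → 16 bp
  64–128 → 65 bp
  129–170 → 42 bp
Sorted largest to smallest: 65, 47, 42, 16 bp.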